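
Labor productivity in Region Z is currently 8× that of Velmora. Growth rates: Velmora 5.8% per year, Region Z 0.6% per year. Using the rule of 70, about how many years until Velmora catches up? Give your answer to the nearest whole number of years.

The growth-rate gap is 5.8% − 0.6% = 5.2 percentage points.
So the ratio between them halves every 70/5.2 ≈ 13.46 years.
An 8× gap closes after 3 halvings: 3 × 13.46 ≈ 40 years.

about 40 years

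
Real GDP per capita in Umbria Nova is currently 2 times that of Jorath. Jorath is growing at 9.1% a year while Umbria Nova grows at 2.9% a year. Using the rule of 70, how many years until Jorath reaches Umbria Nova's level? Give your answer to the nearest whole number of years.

roughly 11 years

What matters is the difference: 6.2 pp.
Rule of 70 on the gap: the ratio halves every 70/6.2 ≈ 11.29 years.
A 2 times gap closes after 1 halving: 1 × 11.29 ≈ 11 years.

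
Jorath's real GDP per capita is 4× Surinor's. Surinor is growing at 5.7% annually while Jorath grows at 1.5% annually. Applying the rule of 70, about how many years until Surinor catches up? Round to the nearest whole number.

The growth-rate gap is 5.7% − 1.5% = 4.2 percentage points.
So the ratio between them halves every 70/4.2 ≈ 16.67 years.
A 4× gap closes after 2 halvings: 2 × 16.67 ≈ 33 years.

33 years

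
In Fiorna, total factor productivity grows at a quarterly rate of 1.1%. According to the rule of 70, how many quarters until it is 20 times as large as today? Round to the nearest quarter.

around 275 quarters

One doubling takes 70/1.1 = 63.64 quarters.
Reaching 20× takes log₂(20) ≈ 4.32 doublings.
4.32 × 63.64 ≈ 275 quarters.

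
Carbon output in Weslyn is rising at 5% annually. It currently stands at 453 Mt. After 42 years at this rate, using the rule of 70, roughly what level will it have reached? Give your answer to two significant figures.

Doubling time ≈ 70/5 = 14.00 years.
42 years is 42/14.00 ≈ 3.00 doublings, a factor of 2^3.00 ≈ 8.00.
453 × 8.00 ≈ 3600 Mt.

roughly 3600 Mt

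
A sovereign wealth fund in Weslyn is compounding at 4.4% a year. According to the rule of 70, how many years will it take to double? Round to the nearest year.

Doubling time ≈ 70 / 4.4 = 15.91 years.

roughly 16 years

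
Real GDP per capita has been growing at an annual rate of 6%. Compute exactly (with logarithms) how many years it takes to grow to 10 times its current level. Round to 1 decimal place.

39.5 years

t = ln(10) / ln(1 + 0.06) = 2.3026 / 0.058269 ≈ 39.52.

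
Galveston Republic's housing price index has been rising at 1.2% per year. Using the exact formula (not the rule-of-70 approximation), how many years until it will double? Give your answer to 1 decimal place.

t = ln(2) / ln(1 + 0.012) = 0.6931 / 0.011929 ≈ 58.10.

58.1 years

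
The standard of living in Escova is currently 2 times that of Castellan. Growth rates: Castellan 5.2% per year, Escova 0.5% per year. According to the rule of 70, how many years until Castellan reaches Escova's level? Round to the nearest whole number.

Castellan gains on Escova at 5.2% − 0.5% = 4.7 points a year.
At that relative rate the gap halves every 70/4.7 ≈ 14.89 years.
A 2 times gap closes after 1 halving: 1 × 14.89 ≈ 15 years.

roughly 15 years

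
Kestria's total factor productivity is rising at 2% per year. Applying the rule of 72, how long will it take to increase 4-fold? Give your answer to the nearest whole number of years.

approximately 72 years

One doubling takes 72/2 = 36.00 years.
4× is 2 doublings, so 2 × 36.00 ≈ 72 years.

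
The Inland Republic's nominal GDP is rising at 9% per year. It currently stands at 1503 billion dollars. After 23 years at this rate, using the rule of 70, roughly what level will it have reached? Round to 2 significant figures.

Doubling time ≈ 70/9 = 7.78 years.
23 years is 23/7.78 ≈ 2.96 doublings, a factor of 2^2.96 ≈ 7.78.
1503 × 7.78 ≈ 12000 billion dollars.

≈ 12000 billion dollars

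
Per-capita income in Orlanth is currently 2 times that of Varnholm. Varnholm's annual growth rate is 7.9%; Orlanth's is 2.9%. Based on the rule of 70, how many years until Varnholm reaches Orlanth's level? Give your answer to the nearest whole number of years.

around 14 years

What matters is the difference: 5 pp.
Rule of 70 on the gap: the ratio halves every 70/5 ≈ 14.00 years.
A 2 times gap closes after 1 halving: 1 × 14.00 ≈ 14 years.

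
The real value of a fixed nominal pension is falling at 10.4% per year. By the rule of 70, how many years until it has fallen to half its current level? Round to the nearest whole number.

The rule works in reverse for decay: 70/10.4 ≈ 6.73 years to halve.

7 years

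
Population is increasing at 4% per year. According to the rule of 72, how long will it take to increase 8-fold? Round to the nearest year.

One doubling takes 72/4 = 18.00 years.
Getting to 8× needs 3 doublings: 3 × 18.00 ≈ 54 years.

around 54 years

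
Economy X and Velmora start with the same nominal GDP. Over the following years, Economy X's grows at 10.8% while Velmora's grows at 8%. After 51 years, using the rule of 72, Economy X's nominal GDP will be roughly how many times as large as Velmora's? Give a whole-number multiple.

Economy X pulls ahead at 2.8 pp per year, so the ratio doubles every 72/2.8 ≈ 25.71 years.
In 51 years that's 1.98 doublings: 2^1.98 ≈ 4.

around 4 times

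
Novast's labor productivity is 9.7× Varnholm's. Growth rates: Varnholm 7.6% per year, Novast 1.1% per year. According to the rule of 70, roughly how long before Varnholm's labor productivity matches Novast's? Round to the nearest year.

What matters is the difference: 6.5 pp.
Rule of 70 on the gap: the ratio halves every 70/6.5 ≈ 10.77 years.
A 9.7× gap takes log₂(9.7) ≈ 3.28 halvings to close: 3.28 × 10.77 ≈ 35 years.

around 35 years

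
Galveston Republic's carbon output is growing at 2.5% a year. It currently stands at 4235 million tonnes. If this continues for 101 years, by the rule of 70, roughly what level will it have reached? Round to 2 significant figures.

52000 million tonnes

Doubling time ≈ 70/2.5 = 28.00 years.
101 years is 101/28.00 ≈ 3.61 doublings, a factor of 2^3.61 ≈ 12.21.
4235 × 12.21 ≈ 52000 million tonnes.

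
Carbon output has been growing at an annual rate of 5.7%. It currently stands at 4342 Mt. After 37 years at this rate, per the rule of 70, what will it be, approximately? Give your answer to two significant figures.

around 35000 Mt

Doubling time ≈ 70/5.7 = 12.28 years.
37 years is 37/12.28 ≈ 3.01 doublings, a factor of 2^3.01 ≈ 8.06.
4342 × 8.06 ≈ 35000 Mt.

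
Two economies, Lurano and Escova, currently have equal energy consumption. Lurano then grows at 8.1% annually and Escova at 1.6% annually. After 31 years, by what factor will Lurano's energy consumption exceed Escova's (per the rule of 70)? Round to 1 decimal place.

approximately 7.4 times

Only the 6.5-point difference matters.
70/6.5 ≈ 10.77 years per doubling of the ratio; 31 years gives 2.88 doublings, so ≈ 7.4×.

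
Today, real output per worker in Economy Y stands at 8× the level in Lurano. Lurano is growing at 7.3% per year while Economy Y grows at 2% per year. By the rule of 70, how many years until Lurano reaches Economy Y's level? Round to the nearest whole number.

The growth-rate gap is 7.3% − 2% = 5.3 percentage points.
So the ratio between them halves every 70/5.3 ≈ 13.21 years.
An 8× gap closes after 3 halvings: 3 × 13.21 ≈ 40 years.

roughly 40 years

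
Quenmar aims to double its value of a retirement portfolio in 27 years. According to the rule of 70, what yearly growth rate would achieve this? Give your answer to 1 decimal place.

70 / 27 ≈ 2.59, so about 2.6% per year.

≈ 2.6%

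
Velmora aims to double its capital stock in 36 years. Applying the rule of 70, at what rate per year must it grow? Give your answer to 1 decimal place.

70 / 36 ≈ 1.94, so about 1.9% per year.

roughly 1.9%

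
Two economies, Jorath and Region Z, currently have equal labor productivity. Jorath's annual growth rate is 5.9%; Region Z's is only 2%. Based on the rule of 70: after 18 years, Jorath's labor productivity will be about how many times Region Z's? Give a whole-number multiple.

Rate gap = 5.9% − 2% = 3.9 points.
The ratio doubles every 70/3.9 ≈ 17.95 years.
18/17.95 ≈ 1.00 doublings → ratio ≈ 2^1.00 ≈ 2.

about 2 times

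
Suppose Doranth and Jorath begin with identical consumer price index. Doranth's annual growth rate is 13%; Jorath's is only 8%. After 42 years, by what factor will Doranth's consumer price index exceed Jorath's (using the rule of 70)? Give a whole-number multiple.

Rate gap = 13% − 8% = 5 points.
The ratio doubles every 70/5 ≈ 14.00 years.
42/14.00 ≈ 3.00 doublings → ratio ≈ 2^3.00 ≈ 8.

about 8 times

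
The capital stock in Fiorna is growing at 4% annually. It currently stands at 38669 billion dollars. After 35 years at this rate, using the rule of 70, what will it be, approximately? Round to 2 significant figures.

Doubling time ≈ 70/4 = 17.50 years.
35 years is 35/17.50 ≈ 2.00 doublings, a factor of 2^2.00 ≈ 4.00.
38669 × 4.00 ≈ 150000 billion dollars.

about 150000 billion dollars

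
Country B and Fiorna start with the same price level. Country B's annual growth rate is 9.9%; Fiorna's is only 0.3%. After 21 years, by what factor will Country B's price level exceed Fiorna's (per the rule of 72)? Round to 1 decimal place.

roughly 7.0 times

Rate gap = 9.9% − 0.3% = 9.6 points.
The ratio doubles every 72/9.6 ≈ 7.50 years.
21/7.50 ≈ 2.80 doublings → ratio ≈ 2^2.80 ≈ 7.0.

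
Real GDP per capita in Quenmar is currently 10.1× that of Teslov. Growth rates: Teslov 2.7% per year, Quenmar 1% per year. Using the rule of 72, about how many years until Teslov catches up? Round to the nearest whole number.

The growth-rate gap is 2.7% − 1% = 1.7 percentage points.
So the ratio between them halves every 72/1.7 ≈ 42.35 years.
A 10.1× gap takes log₂(10.1) ≈ 3.34 halvings to close: 3.34 × 42.35 ≈ 141 years.

141 years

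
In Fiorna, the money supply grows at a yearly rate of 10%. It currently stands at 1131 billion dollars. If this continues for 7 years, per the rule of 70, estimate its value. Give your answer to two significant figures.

Doubling time ≈ 70/10 = 7.00 years.
7 years is 7/7.00 ≈ 1.00 doublings, a factor of 2^1.00 ≈ 2.00.
1131 × 2.00 ≈ 2300 billion dollars.

roughly 2300 billion dollars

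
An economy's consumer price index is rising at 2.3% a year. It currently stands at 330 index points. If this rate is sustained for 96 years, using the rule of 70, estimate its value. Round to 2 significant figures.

2900 index points

It doubles every 70/2.3 ≈ 30.43 years, so 96 years is 3.15 doublings.
2^3.15 ≈ 8.88; 330 × 8.88 ≈ 2900 index points.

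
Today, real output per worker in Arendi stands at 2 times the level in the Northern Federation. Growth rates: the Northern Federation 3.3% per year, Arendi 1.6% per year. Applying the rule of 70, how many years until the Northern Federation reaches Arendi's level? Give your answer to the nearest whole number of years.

What matters is the difference: 1.7 pp.
Rule of 70 on the gap: the ratio halves every 70/1.7 ≈ 41.18 years.
A 2 times gap closes after 1 halving: 1 × 41.18 ≈ 41 years.

around 41 years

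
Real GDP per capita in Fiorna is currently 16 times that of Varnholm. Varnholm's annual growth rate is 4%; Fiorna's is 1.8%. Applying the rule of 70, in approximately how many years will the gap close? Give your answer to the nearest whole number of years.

Varnholm gains on Fiorna at 4% − 1.8% = 2.2 points a year.
At that relative rate the gap halves every 70/2.2 ≈ 31.82 years.
A 16 times gap closes after 4 halvings: 4 × 31.82 ≈ 127 years.

127 years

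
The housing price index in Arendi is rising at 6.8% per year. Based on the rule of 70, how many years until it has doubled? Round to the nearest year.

≈ 10 years

At 6.8%, doubling takes about 70/6.8 = 10.29 years.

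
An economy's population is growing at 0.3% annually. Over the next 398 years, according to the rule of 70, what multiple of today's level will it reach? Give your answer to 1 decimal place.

Doubling time ≈ 70/0.3 = 233.33 years.
398 years / 233.33 ≈ 1.71 doublings → factor 2^1.71 ≈ 3.3.

3.3 times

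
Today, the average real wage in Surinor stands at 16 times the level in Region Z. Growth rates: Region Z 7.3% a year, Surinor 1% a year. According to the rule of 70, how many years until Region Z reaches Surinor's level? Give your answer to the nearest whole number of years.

The growth-rate gap is 7.3% − 1% = 6.3 percentage points.
So the ratio between them halves every 70/6.3 ≈ 11.11 years.
A 16 times gap closes after 4 halvings: 4 × 11.11 ≈ 44 years.

around 44 years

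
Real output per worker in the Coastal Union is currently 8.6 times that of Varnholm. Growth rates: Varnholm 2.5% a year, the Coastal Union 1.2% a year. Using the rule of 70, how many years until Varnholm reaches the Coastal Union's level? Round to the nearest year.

Varnholm gains on the Coastal Union at 2.5% − 1.2% = 1.3 points a year.
At that relative rate the gap halves every 70/1.3 ≈ 53.85 years.
An 8.6 times gap takes log₂(8.6) ≈ 3.10 halvings to close: 3.10 × 53.85 ≈ 167 years.

about 167 years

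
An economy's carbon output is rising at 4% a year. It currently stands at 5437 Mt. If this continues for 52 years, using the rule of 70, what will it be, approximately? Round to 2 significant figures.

approximately 43000 Mt

Doubling time ≈ 70/4 = 17.50 years.
52 years is 52/17.50 ≈ 2.97 doublings, a factor of 2^2.97 ≈ 7.84.
5437 × 7.84 ≈ 43000 Mt.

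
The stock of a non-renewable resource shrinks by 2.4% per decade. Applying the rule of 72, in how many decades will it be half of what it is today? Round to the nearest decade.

Halving time ≈ 72 / 2.4 = 30.00 → 30 decades.

approximately 30 decades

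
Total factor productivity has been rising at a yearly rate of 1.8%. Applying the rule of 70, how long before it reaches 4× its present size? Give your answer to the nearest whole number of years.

One doubling takes 70/1.8 = 38.89 years.
4× is 2 doublings, so 2 × 38.89 ≈ 78 years.

roughly 78 years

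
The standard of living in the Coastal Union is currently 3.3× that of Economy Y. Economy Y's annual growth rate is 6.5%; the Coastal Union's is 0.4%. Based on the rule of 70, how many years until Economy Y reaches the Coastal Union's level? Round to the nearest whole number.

What matters is the difference: 6.1 pp.
Rule of 70 on the gap: the ratio halves every 70/6.1 ≈ 11.48 years.
A 3.3× gap takes log₂(3.3) ≈ 1.72 halvings to close: 1.72 × 11.48 ≈ 20 years.

about 20 years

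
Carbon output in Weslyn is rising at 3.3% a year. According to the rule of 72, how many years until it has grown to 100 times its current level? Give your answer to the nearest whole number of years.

roughly 145 years

One doubling takes 72/3.3 = 21.82 years.
100× is log₂ 100 ≈ 6.64 doublings, so ≈ 6.64 × 21.82 = 145 years.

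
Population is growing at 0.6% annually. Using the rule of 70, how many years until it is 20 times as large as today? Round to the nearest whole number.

504 years

At 0.6% it doubles every 70/0.6 ≈ 116.67 years.
20× is log₂ 20 ≈ 4.32 doublings, so ≈ 4.32 × 116.67 = 504 years.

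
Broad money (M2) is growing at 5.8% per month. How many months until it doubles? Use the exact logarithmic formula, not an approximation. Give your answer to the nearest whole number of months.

12 months

t = ln(2) / ln(1 + 0.058) = 0.6931 / 0.056380 ≈ 12.29.
≈ 12 months.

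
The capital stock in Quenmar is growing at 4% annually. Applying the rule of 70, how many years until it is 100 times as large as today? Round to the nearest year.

At 4% it doubles every 70/4 ≈ 17.50 years.
Reaching 100× takes log₂(100) ≈ 6.64 doublings.
6.64 × 17.50 ≈ 116 years.

116 years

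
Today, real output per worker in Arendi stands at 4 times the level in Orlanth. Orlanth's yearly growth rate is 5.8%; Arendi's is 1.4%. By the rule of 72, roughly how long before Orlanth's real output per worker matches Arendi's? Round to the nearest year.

33 years

What matters is the difference: 4.4 pp.
Rule of 72 on the gap: the ratio halves every 72/4.4 ≈ 16.36 years.
A 4 times gap closes after 2 halvings: 2 × 16.36 ≈ 33 years.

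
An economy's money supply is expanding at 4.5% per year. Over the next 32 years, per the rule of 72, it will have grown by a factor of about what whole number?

72/4.5 ≈ 16.00 years per doubling.
32 years fits 2 doublings: 2^2 = 4.

approximately 4 times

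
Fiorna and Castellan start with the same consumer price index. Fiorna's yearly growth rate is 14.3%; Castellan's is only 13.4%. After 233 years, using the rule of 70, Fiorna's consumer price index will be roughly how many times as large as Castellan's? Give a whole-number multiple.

about 8 times

Fiorna pulls ahead at 0.9 pp per year, so the ratio doubles every 70/0.9 ≈ 77.78 years.
In 233 years that's 3.00 doublings: 2^3.00 ≈ 8.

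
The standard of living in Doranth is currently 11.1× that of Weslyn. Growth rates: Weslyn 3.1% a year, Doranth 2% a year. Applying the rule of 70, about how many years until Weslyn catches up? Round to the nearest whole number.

Weslyn gains on Doranth at 3.1% − 2% = 1.1 points a year.
At that relative rate the gap halves every 70/1.1 ≈ 63.64 years.
An 11.1× gap takes log₂(11.1) ≈ 3.47 halvings to close: 3.47 × 63.64 ≈ 221 years.

221 years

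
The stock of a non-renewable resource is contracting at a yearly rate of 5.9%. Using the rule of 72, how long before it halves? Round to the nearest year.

12 years

Falling at 5.9%, it halves about every 72/5.9 = 12.20 years.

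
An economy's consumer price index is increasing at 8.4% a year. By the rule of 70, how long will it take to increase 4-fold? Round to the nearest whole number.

around 17 years

Doubling time ≈ 70/8.4 = 8.33 years.
4 = 2^2, so 2 doublings → 17 years.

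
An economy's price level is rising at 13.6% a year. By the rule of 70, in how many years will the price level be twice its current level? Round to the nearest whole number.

5 years

Doubling time ≈ 70 / 13.6 = 5.15 years.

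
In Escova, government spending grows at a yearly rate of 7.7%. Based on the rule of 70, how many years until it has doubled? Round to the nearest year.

70/7.7 ≈ 9.09, so it doubles roughly every 9 years.

≈ 9 years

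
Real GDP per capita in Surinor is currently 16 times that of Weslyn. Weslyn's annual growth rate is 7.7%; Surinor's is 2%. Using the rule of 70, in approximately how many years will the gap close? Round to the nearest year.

The growth-rate gap is 7.7% − 2% = 5.7 percentage points.
So the ratio between them halves every 70/5.7 ≈ 12.28 years.
A 16 times gap closes after 4 halvings: 4 × 12.28 ≈ 49 years.

roughly 49 years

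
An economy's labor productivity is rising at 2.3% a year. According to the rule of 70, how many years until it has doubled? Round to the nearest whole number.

about 30 years

At 2.3%, doubling takes about 70/2.3 = 30.43 years.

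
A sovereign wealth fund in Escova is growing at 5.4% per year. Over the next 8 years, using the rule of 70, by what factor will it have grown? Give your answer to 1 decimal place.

Doubles every ≈ 12.96 years (70/5.4).
8 years is 0.62 doublings; 2^0.62 ≈ 1.5×.

1.5 times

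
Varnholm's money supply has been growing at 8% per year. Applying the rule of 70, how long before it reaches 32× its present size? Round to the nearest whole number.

One doubling takes 70/8 = 8.75 years.
32 = 2^5, so 5 doublings → 44 years.

roughly 44 years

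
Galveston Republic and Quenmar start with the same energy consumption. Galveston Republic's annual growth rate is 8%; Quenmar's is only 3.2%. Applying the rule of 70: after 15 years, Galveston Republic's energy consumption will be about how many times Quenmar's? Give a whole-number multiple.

2 times

Galveston Republic pulls ahead at 4.8 pp per year, so the ratio doubles every 70/4.8 ≈ 14.58 years.
In 15 years that's 1.03 doublings: 2^1.03 ≈ 2.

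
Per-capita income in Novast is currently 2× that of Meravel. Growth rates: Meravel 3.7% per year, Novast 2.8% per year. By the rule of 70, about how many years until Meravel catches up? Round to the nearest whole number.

The growth-rate gap is 3.7% − 2.8% = 0.9 percentage points.
So the ratio between them halves every 70/0.9 ≈ 77.78 years.
A 2× gap closes after 1 halving: 1 × 77.78 ≈ 78 years.

≈ 78 years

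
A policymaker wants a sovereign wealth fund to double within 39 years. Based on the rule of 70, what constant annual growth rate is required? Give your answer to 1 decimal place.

about 1.8%

70 / 39 ≈ 1.79, so about 1.8% annually.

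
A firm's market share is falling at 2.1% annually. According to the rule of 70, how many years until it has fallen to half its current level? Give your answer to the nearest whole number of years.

Falling at 2.1%, it halves about every 70/2.1 = 33.33 years.

roughly 33 years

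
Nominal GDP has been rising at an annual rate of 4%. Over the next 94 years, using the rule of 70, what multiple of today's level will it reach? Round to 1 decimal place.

41.4 times

Doubling time ≈ 70/4 = 17.50 years.
94 years / 17.50 ≈ 5.37 doublings → factor 2^5.37 ≈ 41.4.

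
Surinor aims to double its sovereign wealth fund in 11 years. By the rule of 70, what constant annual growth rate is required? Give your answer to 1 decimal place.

approximately 6.4% annually

70 / 11 ≈ 6.36, so about 6.4% annually.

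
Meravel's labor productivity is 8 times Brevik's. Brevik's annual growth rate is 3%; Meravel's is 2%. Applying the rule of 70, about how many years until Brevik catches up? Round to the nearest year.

Brevik gains on Meravel at 3% − 2% = 1 point a year.
At that relative rate the gap halves every 70/1 ≈ 70.00 years.
An 8 times gap closes after 3 halvings: 3 × 70.00 ≈ 210 years.

about 210 years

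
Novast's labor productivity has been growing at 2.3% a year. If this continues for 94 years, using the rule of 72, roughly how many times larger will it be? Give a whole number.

Doubling time ≈ 72/2.3 = 31.30 years.
94/31.30 ≈ 3 doublings, so about 2^3 = 8×.

about 8 times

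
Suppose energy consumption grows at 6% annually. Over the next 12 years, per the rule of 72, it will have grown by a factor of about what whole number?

At 6% one doubling takes ≈ 12.00 years; 12 years is 1 of them, so ×2.

2 times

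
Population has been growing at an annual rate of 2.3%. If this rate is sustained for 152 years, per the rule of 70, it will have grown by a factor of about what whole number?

≈ 32 times

At 2.3% one doubling takes ≈ 30.43 years; 152 years is 5 of them, so ×32.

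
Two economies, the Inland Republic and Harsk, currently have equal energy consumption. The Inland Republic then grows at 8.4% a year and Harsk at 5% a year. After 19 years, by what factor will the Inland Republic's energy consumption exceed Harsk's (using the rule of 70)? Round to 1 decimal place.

1.9 times

Rate gap = 8.4% − 5% = 3.4 points.
The ratio doubles every 70/3.4 ≈ 20.59 years.
19/20.59 ≈ 0.92 doublings → ratio ≈ 2^0.92 ≈ 1.9.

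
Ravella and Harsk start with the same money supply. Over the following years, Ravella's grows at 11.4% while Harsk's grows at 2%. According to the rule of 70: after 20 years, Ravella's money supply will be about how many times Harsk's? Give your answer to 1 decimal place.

Rate gap = 11.4% − 2% = 9.4 points.
The ratio doubles every 70/9.4 ≈ 7.45 years.
20/7.45 ≈ 2.68 doublings → ratio ≈ 2^2.68 ≈ 6.4.

approximately 6.4 times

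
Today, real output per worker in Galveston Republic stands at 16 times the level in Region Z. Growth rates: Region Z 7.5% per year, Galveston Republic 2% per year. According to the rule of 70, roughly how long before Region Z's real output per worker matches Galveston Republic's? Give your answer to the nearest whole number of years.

roughly 51 years

Region Z gains on Galveston Republic at 7.5% − 2% = 5.5 points a year.
At that relative rate the gap halves every 70/5.5 ≈ 12.73 years.
A 16 times gap closes after 4 halvings: 4 × 12.73 ≈ 51 years.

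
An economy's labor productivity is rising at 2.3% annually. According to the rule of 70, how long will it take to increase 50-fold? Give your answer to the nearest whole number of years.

approximately 172 years

At 2.3% it doubles every 70/2.3 ≈ 30.43 years.
Reaching 50× takes log₂(50) ≈ 5.64 doublings.
5.64 × 30.43 ≈ 172 years.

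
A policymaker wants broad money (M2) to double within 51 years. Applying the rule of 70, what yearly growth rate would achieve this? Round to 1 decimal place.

70 / 51 ≈ 1.37, so about 1.4% per year.

roughly 1.4% per year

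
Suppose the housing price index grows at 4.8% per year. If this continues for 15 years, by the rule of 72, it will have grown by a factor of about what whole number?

72/4.8 ≈ 15.00 years per doubling.
15 years fits 1 doubling: 2^1 = 2.

2 times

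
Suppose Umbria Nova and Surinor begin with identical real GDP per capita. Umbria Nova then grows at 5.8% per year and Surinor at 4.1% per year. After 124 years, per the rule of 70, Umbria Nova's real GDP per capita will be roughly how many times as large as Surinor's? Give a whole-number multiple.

8 times

Only the 1.7-point difference matters.
70/1.7 ≈ 41.18 years per doubling of the ratio; 124 years gives 3.01 doublings, so ≈ 8×.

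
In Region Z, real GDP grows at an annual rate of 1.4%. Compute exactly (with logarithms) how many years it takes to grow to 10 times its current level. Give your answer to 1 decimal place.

t = ln(10) / ln(1 + 0.014) = 2.3026 / 0.013903 ≈ 165.62.

165.6 years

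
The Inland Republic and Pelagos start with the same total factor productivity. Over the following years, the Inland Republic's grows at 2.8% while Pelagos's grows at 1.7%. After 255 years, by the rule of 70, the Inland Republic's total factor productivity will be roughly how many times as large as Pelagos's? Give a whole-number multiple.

roughly 16 times

Rate gap = 2.8% − 1.7% = 1.1 points.
The ratio doubles every 70/1.1 ≈ 63.64 years.
255/63.64 ≈ 4.01 doublings → ratio ≈ 2^4.01 ≈ 16.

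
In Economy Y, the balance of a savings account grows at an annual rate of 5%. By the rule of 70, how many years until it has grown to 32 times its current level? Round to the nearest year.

about 70 years

One doubling takes 70/5 = 14.00 years.
Getting to 32× needs 5 doublings: 5 × 14.00 ≈ 70 years.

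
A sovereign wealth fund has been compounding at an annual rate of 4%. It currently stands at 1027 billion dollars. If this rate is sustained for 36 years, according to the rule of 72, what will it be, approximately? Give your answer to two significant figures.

around 4100 billion dollars

Doubling time ≈ 72/4 = 18.00 years.
36 years is 36/18.00 ≈ 2.00 doublings, a factor of 2^2.00 ≈ 4.00.
1027 × 4.00 ≈ 4100 billion dollars.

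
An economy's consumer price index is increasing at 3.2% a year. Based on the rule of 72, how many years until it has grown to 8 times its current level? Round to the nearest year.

≈ 68 years

Doubling time ≈ 72/3.2 = 22.50 years.
8 = 2^3, so 3 doublings → 68 years.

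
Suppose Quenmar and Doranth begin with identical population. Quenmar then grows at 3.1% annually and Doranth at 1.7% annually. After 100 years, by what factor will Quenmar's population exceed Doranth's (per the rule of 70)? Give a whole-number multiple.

Quenmar pulls ahead at 1.4 pp per year, so the ratio doubles every 70/1.4 ≈ 50.00 years.
In 100 years that's 2.00 doublings: 2^2.00 ≈ 4.

about 4 times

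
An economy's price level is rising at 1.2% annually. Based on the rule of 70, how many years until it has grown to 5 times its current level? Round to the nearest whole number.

roughly 135 years

Doubling time ≈ 70/1.2 = 58.33 years.
5× is log₂ 5 ≈ 2.32 doublings, so ≈ 2.32 × 58.33 = 135 years.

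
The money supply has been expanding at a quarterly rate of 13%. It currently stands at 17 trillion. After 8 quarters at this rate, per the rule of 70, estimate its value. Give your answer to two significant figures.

48 trillion

Doubling time ≈ 70/13 = 5.38 quarters.
8 quarters is 8/5.38 ≈ 1.49 doublings, a factor of 2^1.49 ≈ 2.81.
17 × 2.81 ≈ 48 trillion.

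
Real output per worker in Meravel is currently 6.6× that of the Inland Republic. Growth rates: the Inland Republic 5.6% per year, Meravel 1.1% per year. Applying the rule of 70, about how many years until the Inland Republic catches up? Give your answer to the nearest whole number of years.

42 years

The growth-rate gap is 5.6% − 1.1% = 4.5 percentage points.
So the ratio between them halves every 70/4.5 ≈ 15.56 years.
A 6.6× gap takes log₂(6.6) ≈ 2.72 halvings to close: 2.72 × 15.56 ≈ 42 years.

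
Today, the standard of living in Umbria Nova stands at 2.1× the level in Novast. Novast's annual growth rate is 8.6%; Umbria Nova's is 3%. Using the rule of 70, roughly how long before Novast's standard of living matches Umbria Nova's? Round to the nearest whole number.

The growth-rate gap is 8.6% − 3% = 5.6 percentage points.
So the ratio between them halves every 70/5.6 ≈ 12.50 years.
A 2.1× gap takes log₂(2.1) ≈ 1.07 halvings to close: 1.07 × 12.50 ≈ 13 years.

roughly 13 years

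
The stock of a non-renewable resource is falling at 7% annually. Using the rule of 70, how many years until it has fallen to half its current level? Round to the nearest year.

Falling at 7%, it halves about every 70/7 = 10.00 years.

roughly 10 years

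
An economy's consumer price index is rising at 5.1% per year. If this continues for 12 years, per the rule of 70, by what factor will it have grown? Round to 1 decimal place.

Doubles every ≈ 13.73 years (70/5.1).
12 years is 0.87 doublings; 2^0.87 ≈ 1.8×.

around 1.8 times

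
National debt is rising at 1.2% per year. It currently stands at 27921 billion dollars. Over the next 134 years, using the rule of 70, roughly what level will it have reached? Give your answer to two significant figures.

Doubling time ≈ 70/1.2 = 58.33 years.
134 years is 134/58.33 ≈ 2.30 doublings, a factor of 2^2.30 ≈ 4.92.
27921 × 4.92 ≈ 140000 billion dollars.

roughly 140000 billion dollars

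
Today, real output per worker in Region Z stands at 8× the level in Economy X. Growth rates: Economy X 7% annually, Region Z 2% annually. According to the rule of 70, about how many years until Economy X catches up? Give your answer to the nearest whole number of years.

approximately 42 years

The growth-rate gap is 7% − 2% = 5 percentage points.
So the ratio between them halves every 70/5 ≈ 14.00 years.
An 8× gap closes after 3 halvings: 3 × 14.00 ≈ 42 years.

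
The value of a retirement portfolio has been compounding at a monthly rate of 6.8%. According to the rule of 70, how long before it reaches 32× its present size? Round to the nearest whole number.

around 51 months

Doubling time ≈ 70/6.8 = 10.29 months.
Getting to 32× needs 5 doublings: 5 × 10.29 ≈ 51 months.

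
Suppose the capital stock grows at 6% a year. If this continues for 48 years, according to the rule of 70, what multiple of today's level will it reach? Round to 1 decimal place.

around 17.3 times

Doubles every ≈ 11.67 years (70/6).
48 years is 4.11 doublings; 2^4.11 ≈ 17.3×.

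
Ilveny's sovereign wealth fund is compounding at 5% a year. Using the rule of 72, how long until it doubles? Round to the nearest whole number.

around 14 years

At 5%, doubling takes about 72/5 = 14.40 years.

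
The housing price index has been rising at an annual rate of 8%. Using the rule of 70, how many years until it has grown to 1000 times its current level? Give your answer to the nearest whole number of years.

approximately 87 years

One doubling takes 70/8 = 8.75 years.
Reaching 1000× takes log₂(1000) ≈ 9.97 doublings.
9.97 × 8.75 ≈ 87 years.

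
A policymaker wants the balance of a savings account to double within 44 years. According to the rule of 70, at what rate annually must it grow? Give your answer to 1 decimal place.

around 1.6% annually

70 / 44 ≈ 1.59, so about 1.6% annually.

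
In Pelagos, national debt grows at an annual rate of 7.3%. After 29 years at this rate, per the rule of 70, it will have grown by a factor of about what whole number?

70/7.3 ≈ 9.59 years per doubling.
29 years fits 3 doublings: 2^3 = 8.

≈ 8 times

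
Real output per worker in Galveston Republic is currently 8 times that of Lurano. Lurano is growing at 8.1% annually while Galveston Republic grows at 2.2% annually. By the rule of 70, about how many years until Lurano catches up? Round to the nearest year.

The growth-rate gap is 8.1% − 2.2% = 5.9 percentage points.
So the ratio between them halves every 70/5.9 ≈ 11.86 years.
An 8 times gap closes after 3 halvings: 3 × 11.86 ≈ 36 years.

around 36 years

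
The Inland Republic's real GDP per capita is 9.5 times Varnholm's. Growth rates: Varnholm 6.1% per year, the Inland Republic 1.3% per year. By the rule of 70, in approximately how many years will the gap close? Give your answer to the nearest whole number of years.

approximately 47 years

Varnholm gains on the Inland Republic at 6.1% − 1.3% = 4.8 points a year.
At that relative rate the gap halves every 70/4.8 ≈ 14.58 years.
A 9.5 times gap takes log₂(9.5) ≈ 3.25 halvings to close: 3.25 × 14.58 ≈ 47 years.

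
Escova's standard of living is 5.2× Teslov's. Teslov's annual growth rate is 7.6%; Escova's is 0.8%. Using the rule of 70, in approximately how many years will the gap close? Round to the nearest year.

24 years

The growth-rate gap is 7.6% − 0.8% = 6.8 percentage points.
So the ratio between them halves every 70/6.8 ≈ 10.29 years.
A 5.2× gap takes log₂(5.2) ≈ 2.38 halvings to close: 2.38 × 10.29 ≈ 24 years.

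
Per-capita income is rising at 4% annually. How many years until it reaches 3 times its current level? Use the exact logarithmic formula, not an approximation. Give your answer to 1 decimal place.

t = ln(3) / ln(1 + 0.04) = 1.0986 / 0.039221 ≈ 28.01.

28.0 years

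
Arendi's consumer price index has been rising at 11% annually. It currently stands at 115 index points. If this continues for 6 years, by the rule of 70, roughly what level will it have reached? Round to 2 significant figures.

Doubling time ≈ 70/11 = 6.36 years.
6 years is 6/6.36 ≈ 0.94 doublings, a factor of 2^0.94 ≈ 1.92.
115 × 1.92 ≈ 220 index points.

around 220 index points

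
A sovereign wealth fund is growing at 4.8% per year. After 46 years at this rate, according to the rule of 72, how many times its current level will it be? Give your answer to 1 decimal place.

Doubles every ≈ 15.00 years (72/4.8).
46 years is 3.07 doublings; 2^3.07 ≈ 8.4×.

≈ 8.4 times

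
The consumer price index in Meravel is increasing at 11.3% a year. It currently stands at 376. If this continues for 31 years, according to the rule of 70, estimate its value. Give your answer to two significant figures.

12000

It doubles every 70/11.3 ≈ 6.19 years, so 31 years is 5.01 doublings.
2^5.01 ≈ 32.22; 376 × 32.22 ≈ 12000.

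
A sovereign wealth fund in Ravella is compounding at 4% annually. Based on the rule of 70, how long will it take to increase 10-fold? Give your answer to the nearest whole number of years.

roughly 58 years

One doubling takes 70/4 = 17.50 years.
10× is log₂ 10 ≈ 3.32 doublings, so ≈ 3.32 × 17.50 = 58 years.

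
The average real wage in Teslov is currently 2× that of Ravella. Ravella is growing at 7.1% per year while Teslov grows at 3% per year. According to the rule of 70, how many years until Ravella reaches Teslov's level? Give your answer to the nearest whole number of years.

What matters is the difference: 4.1 pp.
Rule of 70 on the gap: the ratio halves every 70/4.1 ≈ 17.07 years.
A 2× gap closes after 1 halving: 1 × 17.07 ≈ 17 years.

about 17 years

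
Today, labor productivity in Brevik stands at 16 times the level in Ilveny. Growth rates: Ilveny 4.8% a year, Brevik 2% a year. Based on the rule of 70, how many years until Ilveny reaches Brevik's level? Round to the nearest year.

The growth-rate gap is 4.8% − 2% = 2.8 percentage points.
So the ratio between them halves every 70/2.8 ≈ 25.00 years.
A 16 times gap closes after 4 halvings: 4 × 25.00 ≈ 100 years.

roughly 100 years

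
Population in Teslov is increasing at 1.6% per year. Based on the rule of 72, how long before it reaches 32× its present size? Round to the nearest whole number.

roughly 225 years

At 1.6% it doubles every 72/1.6 ≈ 45.00 years.
Getting to 32× needs 5 doublings: 5 × 45.00 ≈ 225 years.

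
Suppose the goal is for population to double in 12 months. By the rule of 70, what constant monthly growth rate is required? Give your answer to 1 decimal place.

approximately 5.8% per month

70 / 12 ≈ 5.83, so about 5.8% per month.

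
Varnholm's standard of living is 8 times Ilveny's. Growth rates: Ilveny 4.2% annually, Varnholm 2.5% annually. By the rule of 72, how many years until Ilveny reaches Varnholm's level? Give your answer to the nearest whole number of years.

around 127 years

Ilveny gains on Varnholm at 4.2% − 2.5% = 1.7 points a year.
At that relative rate the gap halves every 72/1.7 ≈ 42.35 years.
An 8 times gap closes after 3 halvings: 3 × 42.35 ≈ 127 years.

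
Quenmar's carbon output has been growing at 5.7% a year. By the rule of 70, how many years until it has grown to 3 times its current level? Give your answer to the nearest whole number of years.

One doubling takes 70/5.7 = 12.28 years.
Reaching 3× takes log₂(3) ≈ 1.58 doublings.
1.58 × 12.28 ≈ 19 years.

around 19 years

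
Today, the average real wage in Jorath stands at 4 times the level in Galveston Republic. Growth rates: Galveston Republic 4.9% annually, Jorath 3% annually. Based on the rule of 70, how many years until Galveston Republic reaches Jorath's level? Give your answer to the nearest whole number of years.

around 74 years

The growth-rate gap is 4.9% − 3% = 1.9 percentage points.
So the ratio between them halves every 70/1.9 ≈ 36.84 years.
A 4 times gap closes after 2 halvings: 2 × 36.84 ≈ 74 years.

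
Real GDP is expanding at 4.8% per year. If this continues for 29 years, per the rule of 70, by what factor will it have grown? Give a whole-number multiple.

Doubling time ≈ 70/4.8 = 14.58 years.
29/14.58 ≈ 2 doublings, so about 2^2 = 4×.

4 times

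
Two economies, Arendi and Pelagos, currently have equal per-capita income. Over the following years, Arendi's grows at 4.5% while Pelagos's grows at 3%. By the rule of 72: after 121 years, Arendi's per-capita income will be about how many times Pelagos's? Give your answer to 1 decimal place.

roughly 5.7 times

Only the 1.5-point difference matters.
72/1.5 ≈ 48.00 years per doubling of the ratio; 121 years gives 2.52 doublings, so ≈ 5.7×.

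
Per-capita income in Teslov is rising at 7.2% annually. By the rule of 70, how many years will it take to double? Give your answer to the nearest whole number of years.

around 10 years

Doubling time ≈ 70 / 7.2 = 9.72 years.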